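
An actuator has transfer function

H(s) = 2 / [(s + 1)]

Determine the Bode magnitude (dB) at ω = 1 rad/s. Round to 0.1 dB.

3.0 dB

At ω = 1 rad/s:
pole (1 + j1·1) = 1 + j1 → |·| ≈ 1.4142, ∠ ≈ 45.00°
|H| = 2 · 1 / (1.4142) ≈ 1.4142
Gain = 20 log₁₀(1.4142) ≈ 3.01 dB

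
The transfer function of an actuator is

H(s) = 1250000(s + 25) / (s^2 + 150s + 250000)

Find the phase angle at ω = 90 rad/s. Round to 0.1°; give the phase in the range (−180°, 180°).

71.3°

At s = jω = j90:
zero (s+25): 25 + j90 → |·| = √(25²+90²) = √8725 ≈ 93.408, ∠ = arctan(90/25) ≈ 74.48°
quadratic: (j90)² + 150·j90 + 250000 = 241900 + j13500 → |·| ≈ 2.4228e+05, ∠ ≈ 3.19°
∠H = 74.48° − 3.19° = 71.29°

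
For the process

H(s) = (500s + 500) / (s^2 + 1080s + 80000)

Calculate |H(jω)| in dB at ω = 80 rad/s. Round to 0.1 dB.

Substitute s = j80:
Numerator: 500(j80) + 500 = 500 + j40000
Denominator: (j80)^2 + 1080(j80) + 80000 = 73600 + j86400
|N| = √(500² + 40000²) ≈ 40003, ∠N ≈ 89.28°
|D| = √(73600² + 86400²) ≈ 1.135e+05, ∠D ≈ 49.57°
|H| = 40003 / 1.135e+05 ≈ 0.35245
Gain = 20 log₁₀(0.35245) ≈ -9.06 dB

-9.1 dB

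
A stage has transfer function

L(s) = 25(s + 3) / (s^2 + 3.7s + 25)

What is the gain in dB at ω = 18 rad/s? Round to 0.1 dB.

At s = jω = j18:
zero (s+3): 3 + j18 → |·| = √(3²+18²) = √333 ≈ 18.248, ∠ = arctan(18/3) ≈ 80.54°
quadratic: (j18)² + 3.7·j18 + 25 = -299 + j66.6 → |·| ≈ 306.33, ∠ ≈ 167.44°
|L| = 25 · 18.248 / 306.33 ≈ 1.4892
Gain = 20 log₁₀(1.4892) ≈ 3.46 dB

3.5 dB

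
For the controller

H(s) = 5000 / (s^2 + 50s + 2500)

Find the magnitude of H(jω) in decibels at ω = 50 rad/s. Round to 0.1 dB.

6.0 dB

At s = jω = j50:
quadratic: (j50)² + 50·j50 + 2500 = 0 + j2500 → |·| ≈ 2500, ∠ ≈ 90.00°
|H| = 5000 / 2500 ≈ 2
Gain = 20 log₁₀(2) ≈ 6.02 dB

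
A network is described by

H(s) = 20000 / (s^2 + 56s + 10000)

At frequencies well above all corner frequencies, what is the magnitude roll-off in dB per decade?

Each pole contributes −20 dB/decade at high frequency; each zero contributes +20 dB/decade.
Net: 0 zero(s) − 2 pole(s) → -40 dB/decade.

-40 dB/decade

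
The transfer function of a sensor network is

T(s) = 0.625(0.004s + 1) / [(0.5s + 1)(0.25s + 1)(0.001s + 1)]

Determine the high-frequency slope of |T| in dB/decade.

Each pole contributes −20 dB/decade at high frequency; each zero contributes +20 dB/decade.
Net: 1 zero(s) − 3 pole(s) → -40 dB/decade.

-40 dB/decade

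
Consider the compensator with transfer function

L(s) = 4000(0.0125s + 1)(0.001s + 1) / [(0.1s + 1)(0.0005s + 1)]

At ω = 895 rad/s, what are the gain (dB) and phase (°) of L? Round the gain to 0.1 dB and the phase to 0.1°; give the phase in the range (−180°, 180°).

At ω = 895 rad/s:
zero (1 + j895·0.0125) = 1 + j11.1875 → |·| ≈ 11.232, ∠ ≈ 84.89°
zero (1 + j895·0.001) = 1 + j0.895 → |·| ≈ 1.342, ∠ ≈ 41.83°
pole (1 + j895·0.1) = 1 + j89.5 → |·| ≈ 89.506, ∠ ≈ 89.36°
pole (1 + j895·0.0005) = 1 + j0.4475 → |·| ≈ 1.0956, ∠ ≈ 24.11°
|L| = 4000 · 11.232 · 1.342 / (89.506 · 1.0956) ≈ 614.84
Gain = 20 log₁₀(614.84) ≈ 55.78 dB
∠L = (84.89° + 41.83°) − (89.36° + 24.11°) = 13.25°

55.8 dB, 13.3°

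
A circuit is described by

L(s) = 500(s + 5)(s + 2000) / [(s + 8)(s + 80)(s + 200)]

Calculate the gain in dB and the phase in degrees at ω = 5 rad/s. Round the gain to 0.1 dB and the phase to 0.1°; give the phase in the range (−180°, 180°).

33.4 dB, 8.1°

At s = jω = j5:
zero (s+5): 5 + j5 → |·| = √(5²+5²) = √50 ≈ 7.0711, ∠ = arctan(5/5) ≈ 45.00°
zero (s+2000): 2000 + j5 → |·| = √(2000²+5²) = √4000025 ≈ 2000, ∠ = arctan(5/2000) ≈ 0.14°
pole (s+8): 8 + j5 → |·| = √(8²+5²) = √89 ≈ 9.434, ∠ = arctan(5/8) ≈ 32.01°
pole (s+80): 80 + j5 → |·| = √(80²+5²) = √6425 ≈ 80.156, ∠ = arctan(5/80) ≈ 3.58°
pole (s+200): 200 + j5 → |·| = √(200²+5²) = √40025 ≈ 200.06, ∠ = arctan(5/200) ≈ 1.43°
|L| = 500 · 14142 / 1.5128e+05 ≈ 46.741
Gain = 20 log₁₀(46.741) ≈ 33.39 dB
∠L = 45.14° − 37.02° = 8.12°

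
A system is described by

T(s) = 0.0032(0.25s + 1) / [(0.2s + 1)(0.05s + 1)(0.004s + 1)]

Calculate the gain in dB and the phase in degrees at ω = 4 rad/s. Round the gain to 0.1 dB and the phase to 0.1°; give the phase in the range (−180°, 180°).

At ω = 4 rad/s:
zero (1 + j4·0.25) = 1 + j1 → |·| ≈ 1.4142, ∠ ≈ 45.00°
pole (1 + j4·0.2) = 1 + j0.8 → |·| ≈ 1.2806, ∠ ≈ 38.66°
pole (1 + j4·0.05) = 1 + j0.2 → |·| ≈ 1.0198, ∠ ≈ 11.31°
pole (1 + j4·0.004) = 1 + j0.016 → |·| ≈ 1.0001, ∠ ≈ 0.92°
|T| = 0.0032 · 1.4142 / (1.2806 · 1.0198 · 1.0001) ≈ 0.0034649
Gain = 20 log₁₀(0.0034649) ≈ -49.21 dB
∠T = (45.00°) − (38.66° + 11.31° + 0.92°) = -5.89°

-49.2 dB, -5.9°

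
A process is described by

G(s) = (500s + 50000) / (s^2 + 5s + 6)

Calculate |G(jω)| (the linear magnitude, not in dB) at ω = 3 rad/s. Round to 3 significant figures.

Substitute s = j3:
Numerator: 500(j3) + 50000 = 50000 + j1500
Denominator: (j3)^2 + 5(j3) + 6 = -3 + j15
|N| = √(50000² + 1500²) ≈ 50022, ∠N ≈ 1.72°
|D| = √(3² + 15²) ≈ 15.297, ∠D ≈ 101.31°
|G| = 50022 / 15.297 ≈ 3270.1

3.27e+03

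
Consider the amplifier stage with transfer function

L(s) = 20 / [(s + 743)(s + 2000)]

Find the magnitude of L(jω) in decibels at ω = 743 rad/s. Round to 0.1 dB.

At s = jω = j743:
pole (s+743): 743 + j743 → |·| = √(743²+743²) = √1104098 ≈ 1050.8, ∠ = arctan(743/743) ≈ 45.00°
pole (s+2000): 2000 + j743 → |·| = √(2000²+743²) = √4552049 ≈ 2133.6, ∠ = arctan(743/2000) ≈ 20.38°
|L| = 20 / 2.242e+06 ≈ 8.9206e-06
Gain = 20 log₁₀(8.9206e-06) ≈ -100.99 dB

-101.0 dB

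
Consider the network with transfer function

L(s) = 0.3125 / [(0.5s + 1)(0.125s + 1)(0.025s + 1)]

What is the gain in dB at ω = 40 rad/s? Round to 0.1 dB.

-53.3 dB

At ω = 40 rad/s:
pole (1 + j40·0.5) = 1 + j20 → |·| ≈ 20.025, ∠ ≈ 87.14°
pole (1 + j40·0.125) = 1 + j5 → |·| ≈ 5.099, ∠ ≈ 78.69°
pole (1 + j40·0.025) = 1 + j1 → |·| ≈ 1.4142, ∠ ≈ 45.00°
|L| = 0.3125 · 1 / (20.025 · 5.099 · 1.4142) ≈ 0.0021641
Gain = 20 log₁₀(0.0021641) ≈ -53.29 dB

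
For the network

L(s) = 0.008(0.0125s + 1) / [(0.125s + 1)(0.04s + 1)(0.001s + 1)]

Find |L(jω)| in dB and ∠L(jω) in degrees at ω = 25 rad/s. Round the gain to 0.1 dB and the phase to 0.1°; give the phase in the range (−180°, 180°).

At ω = 25 rad/s:
zero (1 + j25·0.0125) = 1 + j0.3125 → |·| ≈ 1.0477, ∠ ≈ 17.35°
pole (1 + j25·0.125) = 1 + j3.125 → |·| ≈ 3.2811, ∠ ≈ 72.26°
pole (1 + j25·0.04) = 1 + j1 → |·| ≈ 1.4142, ∠ ≈ 45.00°
pole (1 + j25·0.001) = 1 + j0.025 → |·| ≈ 1.0003, ∠ ≈ 1.43°
|L| = 0.008 · 1.0477 / (3.2811 · 1.4142 · 1.0003) ≈ 0.0018058
Gain = 20 log₁₀(0.0018058) ≈ -54.87 dB
∠L = (17.35°) − (72.26° + 45.00° + 1.43°) = -101.34°

-54.9 dB, -101.3°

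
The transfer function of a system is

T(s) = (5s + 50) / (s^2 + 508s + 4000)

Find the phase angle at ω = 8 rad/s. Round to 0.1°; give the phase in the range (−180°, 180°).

Substitute s = j8:
Numerator: 5(j8) + 50 = 50 + j40
Denominator: (j8)^2 + 508(j8) + 4000 = 3936 + j4064
|N| = √(50² + 40²) ≈ 64.031, ∠N ≈ 38.66°
|D| = √(3936² + 4064²) ≈ 5657.6, ∠D ≈ 45.92°
∠T = 38.66° − 45.92° = -7.26°

-7.3°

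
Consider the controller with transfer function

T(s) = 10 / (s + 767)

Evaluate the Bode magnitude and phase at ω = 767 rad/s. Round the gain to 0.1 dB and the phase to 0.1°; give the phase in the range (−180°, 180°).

Substitute s = j767:
Numerator: 10 = 10 + j0
Denominator: (j767) + 767 = 767 + j767
|N| = √(10² + 0²) ≈ 10, ∠N ≈ 0.00°
|D| = √(767² + 767²) ≈ 1084.7, ∠D ≈ 45.00°
|T| = 10 / 1084.7 ≈ 0.0092191
Gain = 20 log₁₀(0.0092191) ≈ -40.71 dB
∠T = 0.00° − 45.00° = -45.00°

-40.7 dB, -45.0°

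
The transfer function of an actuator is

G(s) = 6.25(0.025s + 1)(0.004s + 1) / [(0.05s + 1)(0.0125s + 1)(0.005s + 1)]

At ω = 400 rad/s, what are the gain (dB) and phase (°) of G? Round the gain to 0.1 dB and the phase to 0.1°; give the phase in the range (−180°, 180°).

-5.7 dB, -87.0°

At ω = 400 rad/s:
zero (1 + j400·0.025) = 1 + j10 → |·| ≈ 10.05, ∠ ≈ 84.29°
zero (1 + j400·0.004) = 1 + j1.6 → |·| ≈ 1.8868, ∠ ≈ 57.99°
pole (1 + j400·0.05) = 1 + j20 → |·| ≈ 20.025, ∠ ≈ 87.14°
pole (1 + j400·0.0125) = 1 + j5 → |·| ≈ 5.099, ∠ ≈ 78.69°
pole (1 + j400·0.005) = 1 + j2 → |·| ≈ 2.2361, ∠ ≈ 63.43°
|G| = 6.25 · 10.05 · 1.8868 / (20.025 · 5.099 · 2.2361) ≈ 0.51907
Gain = 20 log₁₀(0.51907) ≈ -5.70 dB
∠G = (84.29° + 57.99°) − (87.14° + 78.69° + 63.43°) = -86.98°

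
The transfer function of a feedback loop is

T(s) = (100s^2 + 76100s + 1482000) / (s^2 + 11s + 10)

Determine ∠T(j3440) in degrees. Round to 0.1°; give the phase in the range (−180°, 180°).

Substitute s = j3440:
Numerator: 100(j3440)^2 + 76100(j3440) + 1482000 = -1181878000 + j261784000
Denominator: (j3440)^2 + 11(j3440) + 10 = -11833590 + j37840
|N| = √(1181878000² + 261784000²) ≈ 1.2105e+09, ∠N ≈ 167.51°
|D| = √(11833590² + 37840²) ≈ 1.1834e+07, ∠D ≈ 179.82°
∠T = 167.51° − 179.82° = -12.31°

-12.3°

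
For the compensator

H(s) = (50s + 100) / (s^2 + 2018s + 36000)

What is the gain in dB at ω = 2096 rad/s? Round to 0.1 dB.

-35.3 dB

Substitute s = j2096:
Numerator: 50(j2096) + 100 = 100 + j104800
Denominator: (j2096)^2 + 2018(j2096) + 36000 = -4357216 + j4229728
|N| = √(100² + 104800²) ≈ 1.048e+05, ∠N ≈ 89.95°
|D| = √(4357216² + 4229728²) ≈ 6.0726e+06, ∠D ≈ 135.85°
|H| = 1.048e+05 / 6.0726e+06 ≈ 0.017258
Gain = 20 log₁₀(0.017258) ≈ -35.26 dB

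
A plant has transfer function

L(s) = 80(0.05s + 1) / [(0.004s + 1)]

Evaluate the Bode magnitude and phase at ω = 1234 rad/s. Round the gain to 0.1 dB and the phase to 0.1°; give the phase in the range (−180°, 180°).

59.8 dB, 10.5°

At ω = 1234 rad/s:
zero (1 + j1234·0.05) = 1 + j61.7 → |·| ≈ 61.708, ∠ ≈ 89.07°
pole (1 + j1234·0.004) = 1 + j4.936 → |·| ≈ 5.0363, ∠ ≈ 78.55°
|L| = 80 · 61.708 / (5.0363) ≈ 980.21
Gain = 20 log₁₀(980.21) ≈ 59.83 dB
∠L = (89.07°) − (78.55°) = 10.52°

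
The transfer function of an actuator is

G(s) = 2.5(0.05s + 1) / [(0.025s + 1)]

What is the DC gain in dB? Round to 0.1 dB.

G(0) = 2.5 · 1 / 1 = 2.5
20 log₁₀(2.5) ≈ 7.96 dB

8.0 dB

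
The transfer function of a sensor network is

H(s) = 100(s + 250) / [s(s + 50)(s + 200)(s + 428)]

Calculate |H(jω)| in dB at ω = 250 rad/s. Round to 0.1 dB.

-109.1 dB

At s = jω = j250:
zero (s+250): 250 + j250 → |·| = √(250²+250²) = √125000 ≈ 353.55, ∠ = arctan(250/250) ≈ 45.00°
pole (s+50): 50 + j250 → |·| = √(50²+250²) = √65000 ≈ 254.95, ∠ = arctan(250/50) ≈ 78.69°
pole (s+200): 200 + j250 → |·| = √(200²+250²) = √102500 ≈ 320.16, ∠ = arctan(250/200) ≈ 51.34°
pole (s+428): 428 + j250 → |·| = √(428²+250²) = √245684 ≈ 495.67, ∠ = arctan(250/428) ≈ 30.29°
pole at origin: |s| = 250, ∠ = 90.00° (in denominator)
|H| = 100 · 353.55 / 1.0115e+10 ≈ 3.4953e-06
Gain = 20 log₁₀(3.4953e-06) ≈ -109.13 dB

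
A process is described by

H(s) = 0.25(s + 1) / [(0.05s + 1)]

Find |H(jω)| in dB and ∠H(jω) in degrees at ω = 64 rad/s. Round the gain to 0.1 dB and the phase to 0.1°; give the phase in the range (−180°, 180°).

At ω = 64 rad/s:
zero (1 + j64·1) = 1 + j64 → |·| ≈ 64.008, ∠ ≈ 89.10°
pole (1 + j64·0.05) = 1 + j3.2 → |·| ≈ 3.3526, ∠ ≈ 72.65°
|H| = 0.25 · 64.008 / (3.3526) ≈ 4.773
Gain = 20 log₁₀(4.773) ≈ 13.58 dB
∠H = (89.10°) − (72.65°) = 16.45°

13.6 dB, 16.5°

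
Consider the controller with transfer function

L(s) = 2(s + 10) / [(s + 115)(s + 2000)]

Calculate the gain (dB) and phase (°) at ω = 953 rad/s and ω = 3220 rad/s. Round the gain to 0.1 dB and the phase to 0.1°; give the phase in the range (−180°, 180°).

At s = jω = j953:
zero (s+10): 10 + j953 → |·| = √(10²+953²) = √908309 ≈ 953.05, ∠ = arctan(953/10) ≈ 89.40°
pole (s+115): 115 + j953 → |·| = √(115²+953²) = √921434 ≈ 959.91, ∠ = arctan(953/115) ≈ 83.12°
pole (s+2000): 2000 + j953 → |·| = √(2000²+953²) = √4908209 ≈ 2215.4, ∠ = arctan(953/2000) ≈ 25.48°
|L| = 2 · 953.05 / 2.1266e+06 ≈ 0.00089631
Gain = 20 log₁₀(0.00089631) ≈ -60.95 dB
∠L = 89.40° − 108.60° = -19.20°

At s = jω = j3220:
zero (s+10): 10 + j3220 → |·| = √(10²+3220²) = √10368500 ≈ 3220, ∠ = arctan(3220/10) ≈ 89.82°
pole (s+115): 115 + j3220 → |·| = √(115²+3220²) = √10381625 ≈ 3222.1, ∠ = arctan(3220/115) ≈ 87.95°
pole (s+2000): 2000 + j3220 → |·| = √(2000²+3220²) = √14368400 ≈ 3790.6, ∠ = arctan(3220/2000) ≈ 58.15°
|L| = 2 · 3220 / 1.2214e+07 ≈ 0.00052726
Gain = 20 log₁₀(0.00052726) ≈ -65.56 dB
∠L = 89.82° − 146.10° = -56.28°

ω = 953: -61.0 dB, -19.2°; ω = 3220: -65.6 dB, -56.3°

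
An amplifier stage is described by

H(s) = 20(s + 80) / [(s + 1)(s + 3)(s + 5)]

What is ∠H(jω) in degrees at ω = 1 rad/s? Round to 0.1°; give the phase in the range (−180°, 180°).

-74.0°

At s = jω = j1:
zero (s+80): 80 + j1 → |·| = √(80²+1²) = √6401 ≈ 80.006, ∠ = arctan(1/80) ≈ 0.72°
pole (s+1): 1 + j1 → |·| = √(1²+1²) = √2 ≈ 1.4142, ∠ = arctan(1/1) ≈ 45.00°
pole (s+3): 3 + j1 → |·| = √(3²+1²) = √10 ≈ 3.1623, ∠ = arctan(1/3) ≈ 18.43°
pole (s+5): 5 + j1 → |·| = √(5²+1²) = √26 ≈ 5.099, ∠ = arctan(1/5) ≈ 11.31°
∠H = 0.72° − 74.74° = -74.02°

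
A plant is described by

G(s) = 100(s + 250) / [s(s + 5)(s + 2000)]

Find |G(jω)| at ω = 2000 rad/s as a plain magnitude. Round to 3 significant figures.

At s = jω = j2000:
zero (s+250): 250 + j2000 → |·| = √(250²+2000²) = √4062500 ≈ 2015.6, ∠ = arctan(2000/250) ≈ 82.87°
pole (s+5): 5 + j2000 → |·| = √(5²+2000²) = √4000025 ≈ 2000, ∠ = arctan(2000/5) ≈ 89.86°
pole (s+2000): 2000 + j2000 → |·| = √(2000²+2000²) = √8000000 ≈ 2828.4, ∠ = arctan(2000/2000) ≈ 45.00°
pole at origin: |s| = 2000, ∠ = 90.00° (in denominator)
|G| = 100 · 2015.6 / 1.1314e+10 ≈ 1.7815e-05

1.78e-05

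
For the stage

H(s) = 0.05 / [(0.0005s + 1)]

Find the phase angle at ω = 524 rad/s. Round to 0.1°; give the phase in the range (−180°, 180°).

At ω = 524 rad/s:
pole (1 + j524·0.0005) = 1 + j0.262 → |·| ≈ 1.0338, ∠ ≈ 14.68°
∠H = (0°) − (14.68°) = -14.68°

-14.7°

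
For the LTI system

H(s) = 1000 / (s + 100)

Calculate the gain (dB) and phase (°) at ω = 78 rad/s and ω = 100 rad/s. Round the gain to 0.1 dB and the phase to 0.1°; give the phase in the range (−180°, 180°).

At s = jω = j78:
pole (s+100): 100 + j78 → |·| = √(100²+78²) = √16084 ≈ 126.82, ∠ = arctan(78/100) ≈ 37.95°
|H| = 1000 / 126.82 ≈ 7.8852
Gain = 20 log₁₀(7.8852) ≈ 17.94 dB
∠H = 0.00° − 37.95° = -37.95°

At s = jω = j100:
pole (s+100): 100 + j100 → |·| = √(100²+100²) = √20000 ≈ 141.42, ∠ = arctan(100/100) ≈ 45.00°
|H| = 1000 / 141.42 ≈ 7.0711
Gain = 20 log₁₀(7.0711) ≈ 16.99 dB
∠H = 0.00° − 45.00° = -45.00°

ω = 78: 17.9 dB, -38.0°; ω = 100: 17.0 dB, -45.0°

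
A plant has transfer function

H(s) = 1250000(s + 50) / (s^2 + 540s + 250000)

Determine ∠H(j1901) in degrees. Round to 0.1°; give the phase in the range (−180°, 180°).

At s = jω = j1901:
zero (s+50): 50 + j1901 → |·| = √(50²+1901²) = √3616301 ≈ 1901.7, ∠ = arctan(1901/50) ≈ 88.49°
quadratic: (j1901)² + 540·j1901 + 250000 = -3363801 + j1026540 → |·| ≈ 3.517e+06, ∠ ≈ 163.03°
∠H = 88.49° − 163.03° = -74.54°

-74.5°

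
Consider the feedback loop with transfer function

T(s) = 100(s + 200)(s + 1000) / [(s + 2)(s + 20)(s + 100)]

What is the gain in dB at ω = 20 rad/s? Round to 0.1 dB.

50.8 dB

At s = jω = j20:
zero (s+200): 200 + j20 → |·| = √(200²+20²) = √40400 ≈ 201, ∠ = arctan(20/200) ≈ 5.71°
zero (s+1000): 1000 + j20 → |·| = √(1000²+20²) = √1000400 ≈ 1000.2, ∠ = arctan(20/1000) ≈ 1.15°
pole (s+2): 2 + j20 → |·| = √(2²+20²) = √404 ≈ 20.1, ∠ = arctan(20/2) ≈ 84.29°
pole (s+20): 20 + j20 → |·| = √(20²+20²) = √800 ≈ 28.284, ∠ = arctan(20/20) ≈ 45.00°
pole (s+100): 100 + j20 → |·| = √(100²+20²) = √10400 ≈ 101.98, ∠ = arctan(20/100) ≈ 11.31°
|T| = 100 · 2.0104e+05 / 57976 ≈ 346.76
Gain = 20 log₁₀(346.76) ≈ 50.80 dB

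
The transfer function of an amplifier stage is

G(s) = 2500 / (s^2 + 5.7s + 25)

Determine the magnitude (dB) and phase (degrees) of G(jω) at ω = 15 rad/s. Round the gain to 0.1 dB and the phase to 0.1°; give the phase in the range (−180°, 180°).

21.2 dB, -156.9°

At s = jω = j15:
quadratic: (j15)² + 5.7·j15 + 25 = -200 + j85.5 → |·| ≈ 217.51, ∠ ≈ 156.85°
|G| = 2500 / 217.51 ≈ 11.494
Gain = 20 log₁₀(11.494) ≈ 21.21 dB
∠G = 0.00° − 156.85° = -156.85°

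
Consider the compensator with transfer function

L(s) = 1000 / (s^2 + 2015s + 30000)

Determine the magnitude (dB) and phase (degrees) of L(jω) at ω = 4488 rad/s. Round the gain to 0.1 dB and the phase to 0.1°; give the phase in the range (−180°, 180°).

-86.9 dB, -155.8°

Substitute s = j4488:
Numerator: 1000 = 1000 + j0
Denominator: (j4488)^2 + 2015(j4488) + 30000 = -20112144 + j9043320
|N| = √(1000² + 0²) ≈ 1000, ∠N ≈ 0.00°
|D| = √(20112144² + 9043320²) ≈ 2.2052e+07, ∠D ≈ 155.79°
|L| = 1000 / 2.2052e+07 ≈ 4.5347e-05
Gain = 20 log₁₀(4.5347e-05) ≈ -86.87 dB
∠L = 0.00° − 155.79° = -155.79°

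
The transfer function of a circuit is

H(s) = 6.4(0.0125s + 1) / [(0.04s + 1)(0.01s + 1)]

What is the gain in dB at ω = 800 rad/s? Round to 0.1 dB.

At ω = 800 rad/s:
zero (1 + j800·0.0125) = 1 + j10 → |·| ≈ 10.05, ∠ ≈ 84.29°
pole (1 + j800·0.04) = 1 + j32 → |·| ≈ 32.016, ∠ ≈ 88.21°
pole (1 + j800·0.01) = 1 + j8 → |·| ≈ 8.0623, ∠ ≈ 82.87°
|H| = 6.4 · 10.05 / (32.016 · 8.0623) ≈ 0.24918
Gain = 20 log₁₀(0.24918) ≈ -12.07 dB

-12.1 dB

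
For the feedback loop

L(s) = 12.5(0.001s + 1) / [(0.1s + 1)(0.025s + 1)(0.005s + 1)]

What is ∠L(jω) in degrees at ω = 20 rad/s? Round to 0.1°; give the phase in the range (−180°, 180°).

At ω = 20 rad/s:
zero (1 + j20·0.001) = 1 + j0.02 → |·| ≈ 1.0002, ∠ ≈ 1.15°
pole (1 + j20·0.1) = 1 + j2 → |·| ≈ 2.2361, ∠ ≈ 63.43°
pole (1 + j20·0.025) = 1 + j0.5 → |·| ≈ 1.118, ∠ ≈ 26.57°
pole (1 + j20·0.005) = 1 + j0.1 → |·| ≈ 1.005, ∠ ≈ 5.71°
∠L = (1.15°) − (63.43° + 26.57° + 5.71°) = -94.56°

-94.6°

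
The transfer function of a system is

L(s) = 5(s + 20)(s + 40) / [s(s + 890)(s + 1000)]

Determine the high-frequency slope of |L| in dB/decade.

-20 dB/decade

Each pole contributes −20 dB/decade at high frequency; each zero contributes +20 dB/decade.
Net: 2 zero(s) − 3 pole(s) → -20 dB/decade.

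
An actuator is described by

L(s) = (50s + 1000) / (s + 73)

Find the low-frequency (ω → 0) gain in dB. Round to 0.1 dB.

L(0) = 1000 / 73 ≈ 13.699
20 log₁₀(13.699) ≈ 22.73 dB

22.7 dB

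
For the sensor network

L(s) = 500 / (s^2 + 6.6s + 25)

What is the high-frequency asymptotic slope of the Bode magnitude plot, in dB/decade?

Each pole contributes −20 dB/decade at high frequency; each zero contributes +20 dB/decade.
Net: 0 zero(s) − 2 pole(s) → -40 dB/decade.

-40 dB/decade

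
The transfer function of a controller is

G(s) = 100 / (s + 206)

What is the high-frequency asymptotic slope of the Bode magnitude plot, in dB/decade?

Each pole contributes −20 dB/decade at high frequency; each zero contributes +20 dB/decade.
Net: 0 zero(s) − 1 pole(s) → -20 dB/decade.

-20 dB/decade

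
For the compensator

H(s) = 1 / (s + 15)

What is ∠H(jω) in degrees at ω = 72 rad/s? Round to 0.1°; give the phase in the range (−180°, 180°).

Substitute s = j72:
Numerator: 1 = 1 + j0
Denominator: (j72) + 15 = 15 + j72
|N| = √(1² + 0²) ≈ 1, ∠N ≈ 0.00°
|D| = √(15² + 72²) ≈ 73.546, ∠D ≈ 78.23°
∠H = 0.00° − 78.23° = -78.23°

-78.2°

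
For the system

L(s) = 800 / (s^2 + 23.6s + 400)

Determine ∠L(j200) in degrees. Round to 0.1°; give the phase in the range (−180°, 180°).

At s = jω = j200:
quadratic: (j200)² + 23.6·j200 + 400 = -39600 + j4720 → |·| ≈ 39880, ∠ ≈ 173.20°
∠L = 0.00° − 173.20° = -173.20°

-173.2°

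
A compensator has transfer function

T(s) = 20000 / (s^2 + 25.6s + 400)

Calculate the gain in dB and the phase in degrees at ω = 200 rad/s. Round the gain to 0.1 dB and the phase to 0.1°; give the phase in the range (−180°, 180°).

-6.0 dB, -172.6°

At s = jω = j200:
quadratic: (j200)² + 25.6·j200 + 400 = -39600 + j5120 → |·| ≈ 39930, ∠ ≈ 172.63°
|T| = 20000 / 39930 ≈ 0.50088
Gain = 20 log₁₀(0.50088) ≈ -6.01 dB
∠T = 0.00° − 172.63° = -172.63°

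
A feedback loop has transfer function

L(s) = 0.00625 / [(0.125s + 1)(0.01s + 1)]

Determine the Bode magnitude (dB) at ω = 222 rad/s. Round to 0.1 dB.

-80.7 dB

At ω = 222 rad/s:
pole (1 + j222·0.125) = 1 + j27.75 → |·| ≈ 27.768, ∠ ≈ 87.94°
pole (1 + j222·0.01) = 1 + j2.22 → |·| ≈ 2.4348, ∠ ≈ 65.75°
|L| = 0.00625 · 1 / (27.768 · 2.4348) ≈ 9.2443e-05
Gain = 20 log₁₀(9.2443e-05) ≈ -80.68 dB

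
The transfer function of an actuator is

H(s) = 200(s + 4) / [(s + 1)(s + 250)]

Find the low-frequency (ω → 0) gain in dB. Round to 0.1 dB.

H(0) = 200·4 / (1·250) = 3.2
20 log₁₀(3.2) ≈ 10.10 dB

10.1 dB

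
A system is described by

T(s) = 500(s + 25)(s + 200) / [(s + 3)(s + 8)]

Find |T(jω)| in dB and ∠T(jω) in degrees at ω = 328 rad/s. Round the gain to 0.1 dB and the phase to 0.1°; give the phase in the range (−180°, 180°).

55.4 dB, -33.8°

At s = jω = j328:
zero (s+25): 25 + j328 → |·| = √(25²+328²) = √108209 ≈ 328.95, ∠ = arctan(328/25) ≈ 85.64°
zero (s+200): 200 + j328 → |·| = √(200²+328²) = √147584 ≈ 384.17, ∠ = arctan(328/200) ≈ 58.63°
pole (s+3): 3 + j328 → |·| = √(3²+328²) = √107593 ≈ 328.01, ∠ = arctan(328/3) ≈ 89.48°
pole (s+8): 8 + j328 → |·| = √(8²+328²) = √107648 ≈ 328.1, ∠ = arctan(328/8) ≈ 88.60°
|T| = 500 · 1.2637e+05 / 1.0762e+05 ≈ 587.11
Gain = 20 log₁₀(587.11) ≈ 55.37 dB
∠T = 144.27° − 178.08° = -33.81°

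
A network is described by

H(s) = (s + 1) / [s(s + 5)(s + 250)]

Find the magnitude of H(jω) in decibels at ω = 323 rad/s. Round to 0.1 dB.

-102.4 dB

At s = jω = j323:
zero (s+1): 1 + j323 → |·| = √(1²+323²) = √104330 ≈ 323, ∠ = arctan(323/1) ≈ 89.82°
pole (s+5): 5 + j323 → |·| = √(5²+323²) = √104354 ≈ 323.04, ∠ = arctan(323/5) ≈ 89.11°
pole (s+250): 250 + j323 → |·| = √(250²+323²) = √166829 ≈ 408.45, ∠ = arctan(323/250) ≈ 52.26°
pole at origin: |s| = 323, ∠ = 90.00° (in denominator)
|H| = 1 · 323 / 4.2618e+07 ≈ 7.579e-06
Gain = 20 log₁₀(7.579e-06) ≈ -102.41 dB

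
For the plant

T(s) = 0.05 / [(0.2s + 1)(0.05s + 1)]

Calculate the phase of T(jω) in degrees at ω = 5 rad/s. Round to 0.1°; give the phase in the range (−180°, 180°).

-59.0°

At ω = 5 rad/s:
pole (1 + j5·0.2) = 1 + j1 → |·| ≈ 1.4142, ∠ ≈ 45.00°
pole (1 + j5·0.05) = 1 + j0.25 → |·| ≈ 1.0308, ∠ ≈ 14.04°
∠T = (0°) − (45.00° + 14.04°) = -59.04°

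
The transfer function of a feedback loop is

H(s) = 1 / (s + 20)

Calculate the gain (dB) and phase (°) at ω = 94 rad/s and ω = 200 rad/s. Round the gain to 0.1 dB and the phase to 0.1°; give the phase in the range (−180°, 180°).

Substitute s = j94:
Numerator: 1 = 1 + j0
Denominator: (j94) + 20 = 20 + j94
|N| = √(1² + 0²) ≈ 1, ∠N ≈ 0.00°
|D| = √(20² + 94²) ≈ 96.104, ∠D ≈ 77.99°
|H| = 1 / 96.104 ≈ 0.010405
Gain = 20 log₁₀(0.010405) ≈ -39.66 dB
∠H = 0.00° − 77.99° = -77.99°

Substitute s = j200:
Numerator: 1 = 1 + j0
Denominator: (j200) + 20 = 20 + j200
|N| = √(1² + 0²) ≈ 1, ∠N ≈ 0.00°
|D| = √(20² + 200²) ≈ 201, ∠D ≈ 84.29°
|H| = 1 / 201 ≈ 0.0049751
Gain = 20 log₁₀(0.0049751) ≈ -46.06 dB
∠H = 0.00° − 84.29° = -84.29°

ω = 94: -39.7 dB, -78.0°; ω = 200: -46.1 dB, -84.3°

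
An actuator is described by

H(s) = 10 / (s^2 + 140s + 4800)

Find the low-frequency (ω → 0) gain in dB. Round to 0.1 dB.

H(0) = 10 / 4800 ≈ 0.0020833
20 log₁₀(0.0020833) ≈ -53.62 dB

-53.6 dB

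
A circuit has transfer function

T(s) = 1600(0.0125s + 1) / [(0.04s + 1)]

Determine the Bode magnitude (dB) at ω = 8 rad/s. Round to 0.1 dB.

At ω = 8 rad/s:
zero (1 + j8·0.0125) = 1 + j0.1 → |·| ≈ 1.005, ∠ ≈ 5.71°
pole (1 + j8·0.04) = 1 + j0.32 → |·| ≈ 1.05, ∠ ≈ 17.74°
|T| = 1600 · 1.005 / (1.05) ≈ 1531.4
Gain = 20 log₁₀(1531.4) ≈ 63.70 dB

63.7 dB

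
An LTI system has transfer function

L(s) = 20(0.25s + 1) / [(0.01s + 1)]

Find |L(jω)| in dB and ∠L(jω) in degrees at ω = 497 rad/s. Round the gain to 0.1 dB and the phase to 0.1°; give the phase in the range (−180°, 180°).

At ω = 497 rad/s:
zero (1 + j497·0.25) = 1 + j124.25 → |·| ≈ 124.25, ∠ ≈ 89.54°
pole (1 + j497·0.01) = 1 + j4.97 → |·| ≈ 5.0696, ∠ ≈ 78.62°
|L| = 20 · 124.25 / (5.0696) ≈ 490.18
Gain = 20 log₁₀(490.18) ≈ 53.81 dB
∠L = (89.54°) − (78.62°) = 10.92°

53.8 dB, 10.9°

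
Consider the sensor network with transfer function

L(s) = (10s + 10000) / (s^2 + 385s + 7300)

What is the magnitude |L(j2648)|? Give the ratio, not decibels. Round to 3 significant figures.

0.00400

Substitute s = j2648:
Numerator: 10(j2648) + 10000 = 10000 + j26480
Denominator: (j2648)^2 + 385(j2648) + 7300 = -7004604 + j1019480
|N| = √(10000² + 26480²) ≈ 28305, ∠N ≈ 69.31°
|D| = √(7004604² + 1019480²) ≈ 7.0784e+06, ∠D ≈ 171.72°
|L| = 28305 / 7.0784e+06 ≈ 0.0039988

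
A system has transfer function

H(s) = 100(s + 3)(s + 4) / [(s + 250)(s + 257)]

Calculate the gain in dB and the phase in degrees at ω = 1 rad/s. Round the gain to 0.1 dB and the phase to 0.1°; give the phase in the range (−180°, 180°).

At s = jω = j1:
zero (s+3): 3 + j1 → |·| = √(3²+1²) = √10 ≈ 3.1623, ∠ = arctan(1/3) ≈ 18.43°
zero (s+4): 4 + j1 → |·| = √(4²+1²) = √17 ≈ 4.1231, ∠ = arctan(1/4) ≈ 14.04°
pole (s+250): 250 + j1 → |·| = √(250²+1²) = √62501 ≈ 250, ∠ = arctan(1/250) ≈ 0.23°
pole (s+257): 257 + j1 → |·| = √(257²+1²) = √66050 ≈ 257, ∠ = arctan(1/257) ≈ 0.22°
|H| = 100 · 13.038 / 64250 ≈ 0.020293
Gain = 20 log₁₀(0.020293) ≈ -33.85 dB
∠H = 32.47° − 0.45° = 32.02°

-33.9 dB, 32.0°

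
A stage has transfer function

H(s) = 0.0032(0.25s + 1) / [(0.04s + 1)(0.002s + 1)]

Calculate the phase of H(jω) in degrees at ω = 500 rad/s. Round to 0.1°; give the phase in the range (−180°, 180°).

-42.6°

At ω = 500 rad/s:
zero (1 + j500·0.25) = 1 + j125 → |·| ≈ 125, ∠ ≈ 89.54°
pole (1 + j500·0.04) = 1 + j20 → |·| ≈ 20.025, ∠ ≈ 87.14°
pole (1 + j500·0.002) = 1 + j1 → |·| ≈ 1.4142, ∠ ≈ 45.00°
∠H = (89.54°) − (87.14° + 45.00°) = -42.60°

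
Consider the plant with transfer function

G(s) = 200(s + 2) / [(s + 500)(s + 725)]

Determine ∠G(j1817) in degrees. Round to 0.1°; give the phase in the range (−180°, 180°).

At s = jω = j1817:
zero (s+2): 2 + j1817 → |·| = √(2²+1817²) = √3301493 ≈ 1817, ∠ = arctan(1817/2) ≈ 89.94°
pole (s+500): 500 + j1817 → |·| = √(500²+1817²) = √3551489 ≈ 1884.5, ∠ = arctan(1817/500) ≈ 74.61°
pole (s+725): 725 + j1817 → |·| = √(725²+1817²) = √3827114 ≈ 1956.3, ∠ = arctan(1817/725) ≈ 68.25°
∠G = 89.94° − 142.86° = -52.92°

-52.9°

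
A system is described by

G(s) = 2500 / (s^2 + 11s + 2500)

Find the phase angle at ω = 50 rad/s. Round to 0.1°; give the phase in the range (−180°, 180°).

At s = jω = j50:
quadratic: (j50)² + 11·j50 + 2500 = 0 + j550 → |·| ≈ 550, ∠ ≈ 90.00°
∠G = 0.00° − 90.00° = -90.00°

-90.0°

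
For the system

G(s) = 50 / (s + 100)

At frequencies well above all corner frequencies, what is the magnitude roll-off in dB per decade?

-20 dB/decade

Each pole contributes −20 dB/decade at high frequency; each zero contributes +20 dB/decade.
Net: 0 zero(s) − 1 pole(s) → -20 dB/decade.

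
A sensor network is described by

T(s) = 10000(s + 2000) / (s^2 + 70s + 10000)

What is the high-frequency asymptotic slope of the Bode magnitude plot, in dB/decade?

Each pole contributes −20 dB/decade at high frequency; each zero contributes +20 dB/decade.
Net: 1 zero(s) − 2 pole(s) → -20 dB/decade.

-20 dB/decade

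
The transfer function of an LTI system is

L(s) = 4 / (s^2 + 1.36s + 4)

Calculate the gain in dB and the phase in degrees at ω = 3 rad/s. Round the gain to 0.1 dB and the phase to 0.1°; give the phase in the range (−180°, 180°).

-4.2 dB, -140.8°

At s = jω = j3:
quadratic: (j3)² + 1.36·j3 + 4 = -5 + j4.08 → |·| ≈ 6.4534, ∠ ≈ 140.79°
|L| = 4 / 6.4534 ≈ 0.61983
Gain = 20 log₁₀(0.61983) ≈ -4.15 dB
∠L = 0.00° − 140.79° = -140.79°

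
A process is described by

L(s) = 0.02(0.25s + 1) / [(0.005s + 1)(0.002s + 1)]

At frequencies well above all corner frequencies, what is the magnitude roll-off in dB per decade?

Each pole contributes −20 dB/decade at high frequency; each zero contributes +20 dB/decade.
Net: 1 zero(s) − 2 pole(s) → -20 dB/decade.

-20 dB/decade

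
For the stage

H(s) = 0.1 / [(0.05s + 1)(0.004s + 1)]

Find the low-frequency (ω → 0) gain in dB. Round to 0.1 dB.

H(0) = 0.1 · 1 / 1 = 0.1
20 log₁₀(0.1) ≈ -20.00 dB

-20.0 dB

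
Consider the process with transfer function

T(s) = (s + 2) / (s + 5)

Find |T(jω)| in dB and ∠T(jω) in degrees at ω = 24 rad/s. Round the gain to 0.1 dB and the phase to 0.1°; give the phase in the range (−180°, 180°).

Substitute s = j24:
Numerator: (j24) + 2 = 2 + j24
Denominator: (j24) + 5 = 5 + j24
|N| = √(2² + 24²) ≈ 24.083, ∠N ≈ 85.24°
|D| = √(5² + 24²) ≈ 24.515, ∠D ≈ 78.23°
|T| = 24.083 / 24.515 ≈ 0.98238
Gain = 20 log₁₀(0.98238) ≈ -0.15 dB
∠T = 85.24° − 78.23° = 7.01°

-0.2 dB, 7.0°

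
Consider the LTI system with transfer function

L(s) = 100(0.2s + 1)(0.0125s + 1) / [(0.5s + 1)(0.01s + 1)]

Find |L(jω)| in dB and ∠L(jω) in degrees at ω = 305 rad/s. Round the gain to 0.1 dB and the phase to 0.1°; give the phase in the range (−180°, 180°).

At ω = 305 rad/s:
zero (1 + j305·0.2) = 1 + j61 → |·| ≈ 61.008, ∠ ≈ 89.06°
zero (1 + j305·0.0125) = 1 + j3.8125 → |·| ≈ 3.9415, ∠ ≈ 75.30°
pole (1 + j305·0.5) = 1 + j152.5 → |·| ≈ 152.5, ∠ ≈ 89.62°
pole (1 + j305·0.01) = 1 + j3.05 → |·| ≈ 3.2098, ∠ ≈ 71.85°
|L| = 100 · 61.008 · 3.9415 / (152.5 · 3.2098) ≈ 49.125
Gain = 20 log₁₀(49.125) ≈ 33.83 dB
∠L = (89.06° + 75.30°) − (89.62° + 71.85°) = 2.89°

33.8 dB, 2.9°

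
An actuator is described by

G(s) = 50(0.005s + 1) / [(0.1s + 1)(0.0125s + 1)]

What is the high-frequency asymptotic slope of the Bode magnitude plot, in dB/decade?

Each pole contributes −20 dB/decade at high frequency; each zero contributes +20 dB/decade.
Net: 1 zero(s) − 2 pole(s) → -20 dB/decade.

-20 dB/decade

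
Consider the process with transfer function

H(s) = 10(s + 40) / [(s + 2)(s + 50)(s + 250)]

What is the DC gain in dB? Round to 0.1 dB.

-35.9 dB

H(0) = 10·40 / (2·50·250) = 0.016
20 log₁₀(0.016) ≈ -35.92 dB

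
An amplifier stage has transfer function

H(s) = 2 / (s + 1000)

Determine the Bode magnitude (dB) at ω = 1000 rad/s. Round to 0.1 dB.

At s = jω = j1000:
pole (s+1000): 1000 + j1000 → |·| = √(1000²+1000²) = √2000000 ≈ 1414.2, ∠ = arctan(1000/1000) ≈ 45.00°
|H| = 2 / 1414.2 ≈ 0.0014142
Gain = 20 log₁₀(0.0014142) ≈ -56.99 dB

-57.0 dB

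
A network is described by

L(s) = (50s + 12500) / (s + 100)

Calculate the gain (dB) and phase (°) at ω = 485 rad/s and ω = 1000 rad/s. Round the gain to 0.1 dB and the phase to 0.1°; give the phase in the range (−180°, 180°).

Substitute s = j485:
Numerator: 50(j485) + 12500 = 12500 + j24250
Denominator: (j485) + 100 = 100 + j485
|N| = √(12500² + 24250²) ≈ 27282, ∠N ≈ 62.73°
|D| = √(100² + 485²) ≈ 495.2, ∠D ≈ 78.35°
|L| = 27282 / 495.2 ≈ 55.093
Gain = 20 log₁₀(55.093) ≈ 34.82 dB
∠L = 62.73° − 78.35° = -15.62°

Substitute s = j1000:
Numerator: 50(j1000) + 12500 = 12500 + j50000
Denominator: (j1000) + 100 = 100 + j1000
|N| = √(12500² + 50000²) ≈ 51539, ∠N ≈ 75.96°
|D| = √(100² + 1000²) ≈ 1005, ∠D ≈ 84.29°
|L| = 51539 / 1005 ≈ 51.283
Gain = 20 log₁₀(51.283) ≈ 34.20 dB
∠L = 75.96° − 84.29° = -8.33°

ω = 485: 34.8 dB, -15.6°; ω = 1000: 34.2 dB, -8.3°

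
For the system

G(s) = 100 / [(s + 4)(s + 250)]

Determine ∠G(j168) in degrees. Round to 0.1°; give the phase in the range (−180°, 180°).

-122.5°

At s = jω = j168:
pole (s+4): 4 + j168 → |·| = √(4²+168²) = √28240 ≈ 168.05, ∠ = arctan(168/4) ≈ 88.64°
pole (s+250): 250 + j168 → |·| = √(250²+168²) = √90724 ≈ 301.2, ∠ = arctan(168/250) ≈ 33.90°
∠G = 0.00° − 122.54° = -122.54°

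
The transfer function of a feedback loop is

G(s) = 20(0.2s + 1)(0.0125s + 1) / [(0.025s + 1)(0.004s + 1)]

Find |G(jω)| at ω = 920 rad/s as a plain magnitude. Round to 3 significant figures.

At ω = 920 rad/s:
zero (1 + j920·0.2) = 1 + j184 → |·| ≈ 184, ∠ ≈ 89.69°
zero (1 + j920·0.0125) = 1 + j11.5 → |·| ≈ 11.543, ∠ ≈ 85.03°
pole (1 + j920·0.025) = 1 + j23 → |·| ≈ 23.022, ∠ ≈ 87.51°
pole (1 + j920·0.004) = 1 + j3.68 → |·| ≈ 3.8134, ∠ ≈ 74.80°
|G| = 20 · 184 · 11.543 / (23.022 · 3.8134) ≈ 483.85

484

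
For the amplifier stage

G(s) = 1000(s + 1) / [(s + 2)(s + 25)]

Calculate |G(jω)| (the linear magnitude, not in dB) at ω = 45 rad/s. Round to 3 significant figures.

At s = jω = j45:
zero (s+1): 1 + j45 → |·| = √(1²+45²) = √2026 ≈ 45.011, ∠ = arctan(45/1) ≈ 88.73°
pole (s+2): 2 + j45 → |·| = √(2²+45²) = √2029 ≈ 45.044, ∠ = arctan(45/2) ≈ 87.46°
pole (s+25): 25 + j45 → |·| = √(25²+45²) = √2650 ≈ 51.478, ∠ = arctan(45/25) ≈ 60.95°
|G| = 1000 · 45.011 / 2318.8 ≈ 19.411

19.4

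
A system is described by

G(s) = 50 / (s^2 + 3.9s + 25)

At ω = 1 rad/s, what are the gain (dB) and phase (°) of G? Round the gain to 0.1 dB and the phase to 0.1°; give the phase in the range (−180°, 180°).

At s = jω = j1:
quadratic: (j1)² + 3.9·j1 + 25 = 24 + j3.9 → |·| ≈ 24.315, ∠ ≈ 9.23°
|G| = 50 / 24.315 ≈ 2.0563
Gain = 20 log₁₀(2.0563) ≈ 6.26 dB
∠G = 0.00° − 9.23° = -9.23°

6.3 dB, -9.2°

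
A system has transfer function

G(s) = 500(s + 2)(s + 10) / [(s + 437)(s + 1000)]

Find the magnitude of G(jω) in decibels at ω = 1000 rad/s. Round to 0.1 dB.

At s = jω = j1000:
zero (s+2): 2 + j1000 → |·| = √(2²+1000²) = √1000004 ≈ 1000, ∠ = arctan(1000/2) ≈ 89.89°
zero (s+10): 10 + j1000 → |·| = √(10²+1000²) = √1000100 ≈ 1000, ∠ = arctan(1000/10) ≈ 89.43°
pole (s+437): 437 + j1000 → |·| = √(437²+1000²) = √1190969 ≈ 1091.3, ∠ = arctan(1000/437) ≈ 66.39°
pole (s+1000): 1000 + j1000 → |·| = √(1000²+1000²) = √2000000 ≈ 1414.2, ∠ = arctan(1000/1000) ≈ 45.00°
|G| = 500 · 1e+06 / 1.5433e+06 ≈ 323.98
Gain = 20 log₁₀(323.98) ≈ 50.21 dB

50.2 dB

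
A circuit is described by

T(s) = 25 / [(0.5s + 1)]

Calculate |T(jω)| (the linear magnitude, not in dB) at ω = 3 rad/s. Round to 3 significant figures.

At ω = 3 rad/s:
pole (1 + j3·0.5) = 1 + j1.5 → |·| ≈ 1.8028, ∠ ≈ 56.31°
|T| = 25 · 1 / (1.8028) ≈ 13.867

13.9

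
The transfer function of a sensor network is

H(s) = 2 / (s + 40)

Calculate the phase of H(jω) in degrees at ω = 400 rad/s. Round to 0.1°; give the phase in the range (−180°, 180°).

-84.3°

At s = jω = j400:
pole (s+40): 40 + j400 → |·| = √(40²+400²) = √161600 ≈ 402, ∠ = arctan(400/40) ≈ 84.29°
∠H = 0.00° − 84.29° = -84.29°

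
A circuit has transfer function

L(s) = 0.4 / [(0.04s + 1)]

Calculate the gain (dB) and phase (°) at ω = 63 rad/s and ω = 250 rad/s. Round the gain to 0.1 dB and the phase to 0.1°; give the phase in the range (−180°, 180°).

At ω = 63 rad/s:
pole (1 + j63·0.04) = 1 + j2.52 → |·| ≈ 2.7112, ∠ ≈ 68.36°
|L| = 0.4 · 1 / (2.7112) ≈ 0.14754
Gain = 20 log₁₀(0.14754) ≈ -16.62 dB
∠L = (0°) − (68.36°) = -68.36°

At ω = 250 rad/s:
pole (1 + j250·0.04) = 1 + j10 → |·| ≈ 10.05, ∠ ≈ 84.29°
|L| = 0.4 · 1 / (10.05) ≈ 0.039801
Gain = 20 log₁₀(0.039801) ≈ -28.00 dB
∠L = (0°) − (84.29°) = -84.29°

ω = 63: -16.6 dB, -68.4°; ω = 250: -28.0 dB, -84.3°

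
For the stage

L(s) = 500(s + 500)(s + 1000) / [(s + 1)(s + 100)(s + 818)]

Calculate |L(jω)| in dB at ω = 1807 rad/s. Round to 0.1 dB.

-10.5 dB

At s = jω = j1807:
zero (s+500): 500 + j1807 → |·| = √(500²+1807²) = √3515249 ≈ 1874.9, ∠ = arctan(1807/500) ≈ 74.53°
zero (s+1000): 1000 + j1807 → |·| = √(1000²+1807²) = √4265249 ≈ 2065.2, ∠ = arctan(1807/1000) ≈ 61.04°
pole (s+1): 1 + j1807 → |·| = √(1²+1807²) = √3265250 ≈ 1807, ∠ = arctan(1807/1) ≈ 89.97°
pole (s+100): 100 + j1807 → |·| = √(100²+1807²) = √3275249 ≈ 1809.8, ∠ = arctan(1807/100) ≈ 86.83°
pole (s+818): 818 + j1807 → |·| = √(818²+1807²) = √3934373 ≈ 1983.5, ∠ = arctan(1807/818) ≈ 65.64°
|L| = 500 · 3.872e+06 / 6.4867e+09 ≈ 0.29846
Gain = 20 log₁₀(0.29846) ≈ -10.50 dB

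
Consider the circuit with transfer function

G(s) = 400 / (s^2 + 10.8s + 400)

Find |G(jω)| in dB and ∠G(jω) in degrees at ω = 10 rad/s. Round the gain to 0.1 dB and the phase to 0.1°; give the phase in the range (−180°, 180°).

2.0 dB, -19.8°

At s = jω = j10:
quadratic: (j10)² + 10.8·j10 + 400 = 300 + j108 → |·| ≈ 318.85, ∠ ≈ 19.80°
|G| = 400 / 318.85 ≈ 1.2545
Gain = 20 log₁₀(1.2545) ≈ 1.97 dB
∠G = 0.00° − 19.80° = -19.80°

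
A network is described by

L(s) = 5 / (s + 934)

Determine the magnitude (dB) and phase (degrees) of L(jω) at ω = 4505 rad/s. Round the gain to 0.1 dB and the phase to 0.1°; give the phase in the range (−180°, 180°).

-59.3 dB, -78.3°

At s = jω = j4505:
pole (s+934): 934 + j4505 → |·| = √(934²+4505²) = √21167381 ≈ 4600.8, ∠ = arctan(4505/934) ≈ 78.29°
|L| = 5 / 4600.8 ≈ 0.0010868
Gain = 20 log₁₀(0.0010868) ≈ -59.28 dB
∠L = 0.00° − 78.29° = -78.29°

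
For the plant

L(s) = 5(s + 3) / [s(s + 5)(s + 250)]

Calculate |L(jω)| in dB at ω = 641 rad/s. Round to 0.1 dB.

At s = jω = j641:
zero (s+3): 3 + j641 → |·| = √(3²+641²) = √410890 ≈ 641.01, ∠ = arctan(641/3) ≈ 89.73°
pole (s+5): 5 + j641 → |·| = √(5²+641²) = √410906 ≈ 641.02, ∠ = arctan(641/5) ≈ 89.55°
pole (s+250): 250 + j641 → |·| = √(250²+641²) = √473381 ≈ 688.03, ∠ = arctan(641/250) ≈ 68.69°
pole at origin: |s| = 641, ∠ = 90.00° (in denominator)
|L| = 5 · 641.01 / 2.8271e+08 ≈ 1.1337e-05
Gain = 20 log₁₀(1.1337e-05) ≈ -98.91 dB

-98.9 dB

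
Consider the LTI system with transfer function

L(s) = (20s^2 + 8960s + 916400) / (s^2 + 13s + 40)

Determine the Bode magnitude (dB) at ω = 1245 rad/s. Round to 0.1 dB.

Substitute s = j1245:
Numerator: 20(j1245)^2 + 8960(j1245) + 916400 = -30084100 + j11155200
Denominator: (j1245)^2 + 13(j1245) + 40 = -1549985 + j16185
|N| = √(30084100² + 11155200²) ≈ 3.2086e+07, ∠N ≈ 159.66°
|D| = √(1549985² + 16185²) ≈ 1.5501e+06, ∠D ≈ 179.40°
|L| = 3.2086e+07 / 1.5501e+06 ≈ 20.699
Gain = 20 log₁₀(20.699) ≈ 26.32 dB

26.3 dB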